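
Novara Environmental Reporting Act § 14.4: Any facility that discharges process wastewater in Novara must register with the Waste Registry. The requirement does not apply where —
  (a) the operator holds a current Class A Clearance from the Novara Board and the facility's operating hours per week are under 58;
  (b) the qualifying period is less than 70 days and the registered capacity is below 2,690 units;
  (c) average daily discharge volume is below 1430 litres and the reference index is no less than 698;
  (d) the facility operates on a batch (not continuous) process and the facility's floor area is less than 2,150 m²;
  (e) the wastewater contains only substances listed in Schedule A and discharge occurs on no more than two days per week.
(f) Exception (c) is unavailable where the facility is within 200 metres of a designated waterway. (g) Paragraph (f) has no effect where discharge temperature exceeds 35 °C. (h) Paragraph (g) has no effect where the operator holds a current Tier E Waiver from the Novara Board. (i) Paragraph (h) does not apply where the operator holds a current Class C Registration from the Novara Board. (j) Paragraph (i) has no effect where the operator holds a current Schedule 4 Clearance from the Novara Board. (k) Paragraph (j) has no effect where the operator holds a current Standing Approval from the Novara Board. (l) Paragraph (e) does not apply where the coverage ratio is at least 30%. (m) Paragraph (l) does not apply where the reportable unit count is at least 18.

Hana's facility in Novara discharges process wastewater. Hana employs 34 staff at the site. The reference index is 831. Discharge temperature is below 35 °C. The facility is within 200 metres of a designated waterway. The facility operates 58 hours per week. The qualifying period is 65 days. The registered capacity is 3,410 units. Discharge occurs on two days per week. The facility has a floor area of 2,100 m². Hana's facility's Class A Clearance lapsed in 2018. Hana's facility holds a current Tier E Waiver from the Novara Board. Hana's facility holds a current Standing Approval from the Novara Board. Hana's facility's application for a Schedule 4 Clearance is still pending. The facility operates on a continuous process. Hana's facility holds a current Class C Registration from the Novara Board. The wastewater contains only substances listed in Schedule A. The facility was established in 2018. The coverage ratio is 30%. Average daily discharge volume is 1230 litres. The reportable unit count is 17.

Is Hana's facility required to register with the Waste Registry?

Yes — Hana's facility must register with the Waste Registry.

Exception (a) does not apply: no current Class A Clearance is held.
Exception (b) does not apply: the registered capacity is 3,410 units, not below 2,690 units.
All of (c)'s requirements are met (average daily discharge volume is 1230 litres, below the 1430 litres limit; the reference index is 831, meeting the 698 threshold). But: (f) operates against (c): the facility is within 200 m of a designated waterway. (g) is not engaged (discharge temperature is below 35 °C), so (f) stands. So (c) is unavailable.
Exception (d) fails — the facility operates on a continuous process.
Exception (e) is satisfied on its face — the wastewater is Schedule-A-only; discharge occurs on no more than two days per week. But: (l) operates against (e): the coverage ratio is 30%, meeting the 30% threshold. (m), which would lift (l), is inapplicable — the reportable unit count is 17, short of 18. Exception (e) does not apply.
Every exception is unavailable, so the rule governs.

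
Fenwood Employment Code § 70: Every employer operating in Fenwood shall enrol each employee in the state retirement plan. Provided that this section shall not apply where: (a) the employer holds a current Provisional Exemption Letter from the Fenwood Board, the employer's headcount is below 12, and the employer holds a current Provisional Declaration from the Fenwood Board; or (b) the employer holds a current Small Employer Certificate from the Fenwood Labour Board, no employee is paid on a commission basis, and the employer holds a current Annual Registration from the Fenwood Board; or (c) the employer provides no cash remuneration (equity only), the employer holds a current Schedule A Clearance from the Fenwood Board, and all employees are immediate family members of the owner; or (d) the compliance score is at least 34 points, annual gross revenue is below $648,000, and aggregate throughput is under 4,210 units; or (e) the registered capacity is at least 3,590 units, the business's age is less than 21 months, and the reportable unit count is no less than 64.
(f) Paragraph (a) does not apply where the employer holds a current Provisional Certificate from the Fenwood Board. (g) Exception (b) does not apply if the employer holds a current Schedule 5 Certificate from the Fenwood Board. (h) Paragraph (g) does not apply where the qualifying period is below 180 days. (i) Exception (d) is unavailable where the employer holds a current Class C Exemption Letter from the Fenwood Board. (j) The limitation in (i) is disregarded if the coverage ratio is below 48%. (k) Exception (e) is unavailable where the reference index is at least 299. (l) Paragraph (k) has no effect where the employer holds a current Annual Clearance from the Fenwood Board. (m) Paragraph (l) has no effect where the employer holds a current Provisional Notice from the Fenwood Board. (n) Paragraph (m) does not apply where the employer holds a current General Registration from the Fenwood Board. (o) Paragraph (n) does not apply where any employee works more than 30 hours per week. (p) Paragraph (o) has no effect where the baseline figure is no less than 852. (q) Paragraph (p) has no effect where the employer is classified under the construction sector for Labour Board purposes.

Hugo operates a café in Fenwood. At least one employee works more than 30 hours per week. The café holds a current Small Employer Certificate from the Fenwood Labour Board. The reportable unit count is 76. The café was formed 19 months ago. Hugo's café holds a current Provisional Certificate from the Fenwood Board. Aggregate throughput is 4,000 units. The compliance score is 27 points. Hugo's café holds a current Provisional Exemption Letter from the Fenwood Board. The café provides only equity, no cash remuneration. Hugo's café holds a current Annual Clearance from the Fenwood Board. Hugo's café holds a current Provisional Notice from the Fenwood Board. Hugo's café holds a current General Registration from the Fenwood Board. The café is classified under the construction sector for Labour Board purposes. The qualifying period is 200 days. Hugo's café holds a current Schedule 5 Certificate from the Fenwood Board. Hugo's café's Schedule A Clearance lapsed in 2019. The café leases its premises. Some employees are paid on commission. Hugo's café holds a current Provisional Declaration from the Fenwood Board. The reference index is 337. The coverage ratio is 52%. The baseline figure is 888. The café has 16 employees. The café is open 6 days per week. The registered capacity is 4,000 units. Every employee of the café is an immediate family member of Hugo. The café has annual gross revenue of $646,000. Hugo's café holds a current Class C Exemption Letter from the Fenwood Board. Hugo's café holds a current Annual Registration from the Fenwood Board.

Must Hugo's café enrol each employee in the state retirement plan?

Exception (a) fails — the employer's headcount is 16, not below 12.
Exception (b) fails — some employees are paid on commission.
Exception (c) fails — the Schedule A Clearance is not current.
Exception (d) fails — the compliance score is 27 points, short of 34 points.
All of (e)'s requirements are met (the registered capacity is 4,000 units, meeting the 3,590 units threshold; the business's age is 19 months, less than the 21 months limit; the reportable unit count is 76, meeting the 64 threshold). Turning to paragraphs (k)–(q): (k) is triggered — the reference index is 337, meeting the 299 threshold. (l) would limit (k) — a current Annual Clearance is held — but (m) sets (l) aside: (m) operates against (l): a current Provisional Notice is held. (n) is engaged (a current General Registration is held), but is set aside by (o): (o) is triggered — at least one employee exceeds 30 hours/week. (p) applies (the baseline figure is 888, meeting the 852 threshold), but is itself disapplied by (q): (q) operates against (p): the café is classified under the construction sector. So (e) is unavailable.
None of the exceptions is available; § 70 applies in full.

Yes — Hugo's café must enrol each employee in the state retirement plan.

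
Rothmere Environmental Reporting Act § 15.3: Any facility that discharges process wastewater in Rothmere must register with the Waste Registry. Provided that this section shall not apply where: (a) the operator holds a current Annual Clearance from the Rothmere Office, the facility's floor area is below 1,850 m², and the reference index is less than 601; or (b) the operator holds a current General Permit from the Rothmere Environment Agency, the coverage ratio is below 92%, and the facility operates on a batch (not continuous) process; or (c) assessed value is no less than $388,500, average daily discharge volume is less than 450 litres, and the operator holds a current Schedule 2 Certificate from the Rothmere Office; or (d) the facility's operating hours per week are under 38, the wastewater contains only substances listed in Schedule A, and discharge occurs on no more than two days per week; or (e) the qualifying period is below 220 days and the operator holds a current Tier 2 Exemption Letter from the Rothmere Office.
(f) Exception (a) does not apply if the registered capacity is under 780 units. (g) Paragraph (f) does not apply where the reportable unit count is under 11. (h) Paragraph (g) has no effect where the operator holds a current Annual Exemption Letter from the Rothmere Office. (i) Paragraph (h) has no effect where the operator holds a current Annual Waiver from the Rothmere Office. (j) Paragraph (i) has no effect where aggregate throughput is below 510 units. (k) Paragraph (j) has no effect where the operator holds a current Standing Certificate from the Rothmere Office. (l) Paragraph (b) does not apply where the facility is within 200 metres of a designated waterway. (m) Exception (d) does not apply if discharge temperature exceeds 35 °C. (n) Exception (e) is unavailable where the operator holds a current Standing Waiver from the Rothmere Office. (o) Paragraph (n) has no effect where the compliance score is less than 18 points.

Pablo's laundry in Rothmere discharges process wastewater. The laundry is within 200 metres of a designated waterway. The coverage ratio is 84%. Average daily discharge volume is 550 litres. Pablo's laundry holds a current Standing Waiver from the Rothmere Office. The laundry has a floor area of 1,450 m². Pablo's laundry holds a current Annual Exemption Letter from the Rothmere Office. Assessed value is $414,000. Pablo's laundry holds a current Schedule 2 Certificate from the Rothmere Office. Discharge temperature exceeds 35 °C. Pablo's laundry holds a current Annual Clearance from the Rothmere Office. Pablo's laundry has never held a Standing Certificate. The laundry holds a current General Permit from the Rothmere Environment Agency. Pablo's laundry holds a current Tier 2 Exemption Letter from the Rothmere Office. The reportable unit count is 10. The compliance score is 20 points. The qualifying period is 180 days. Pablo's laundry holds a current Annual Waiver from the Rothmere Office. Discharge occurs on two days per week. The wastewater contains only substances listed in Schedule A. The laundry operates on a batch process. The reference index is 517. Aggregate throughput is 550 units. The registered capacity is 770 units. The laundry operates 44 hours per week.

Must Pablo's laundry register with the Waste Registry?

No — exception (a) applies; Pablo's laundry is not required to register with the Waste Registry.

Exception (a)'s conditions are all satisfied: a current Annual Clearance is held; the facility's floor area is 1,450 m², below the 1,850 m² limit; the reference index is 517, less than the 601 limit. Applying paragraphs (f)–(k): (f) applies (the registered capacity is 770 units, under the 780 units limit), but is itself disapplied by (g): (g) applies — the reportable unit count is 10, under the 11 limit. (h) is engaged (a current Annual Exemption Letter is held), but is set aside by (i): (i) operates — a current Annual Waiver is held. (j) is not triggered (aggregate throughput is 550 units, not below 510 units), so (i) stands. (a) remains available.
Exception (b) is satisfied on its face — a current General Permit is held; the coverage ratio is 84%, below the 92% limit; the facility operates on a batch process. But: (l) is engaged — the laundry is within 200 m of a designated waterway. So (b) is unavailable.
Exception (c) requires that average daily discharge volume is less than 450 litres; but average daily discharge volume is 550 litres, not less than 450 litres, so (c) is unavailable.
Exception (d) does not apply: the facility's operating hours per week are 44, not under 38.
All of (e)'s requirements are met (the qualifying period is 180 days, below the 220 days limit; a current Tier 2 Exemption Letter is held). Turning to paragraphs (n)–(o): (n) operates against (e): a current Standing Waiver is held. (o), which would lift (n), is inapplicable — the compliance score is 20 points, not less than 18 points. Exception (e) does not apply.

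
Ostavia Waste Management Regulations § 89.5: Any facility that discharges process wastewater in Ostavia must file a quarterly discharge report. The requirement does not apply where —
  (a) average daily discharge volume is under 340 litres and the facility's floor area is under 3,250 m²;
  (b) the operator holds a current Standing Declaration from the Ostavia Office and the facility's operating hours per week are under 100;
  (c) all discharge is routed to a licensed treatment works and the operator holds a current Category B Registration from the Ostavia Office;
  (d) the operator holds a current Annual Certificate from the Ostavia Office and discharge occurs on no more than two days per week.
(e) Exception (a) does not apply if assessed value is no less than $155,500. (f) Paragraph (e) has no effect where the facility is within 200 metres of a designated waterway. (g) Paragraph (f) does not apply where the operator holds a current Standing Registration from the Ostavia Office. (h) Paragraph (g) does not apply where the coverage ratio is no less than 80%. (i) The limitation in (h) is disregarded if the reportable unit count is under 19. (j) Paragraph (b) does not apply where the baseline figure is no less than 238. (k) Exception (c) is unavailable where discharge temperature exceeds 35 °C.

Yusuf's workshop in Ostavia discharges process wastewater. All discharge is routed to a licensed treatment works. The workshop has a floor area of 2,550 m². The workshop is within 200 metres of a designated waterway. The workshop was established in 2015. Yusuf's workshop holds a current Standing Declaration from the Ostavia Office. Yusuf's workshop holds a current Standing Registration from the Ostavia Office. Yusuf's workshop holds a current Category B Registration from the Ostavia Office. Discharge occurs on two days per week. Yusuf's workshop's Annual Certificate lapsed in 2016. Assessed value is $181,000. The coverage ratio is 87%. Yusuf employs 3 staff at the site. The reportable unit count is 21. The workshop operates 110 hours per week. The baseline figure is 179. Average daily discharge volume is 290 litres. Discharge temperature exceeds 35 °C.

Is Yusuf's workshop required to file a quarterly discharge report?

No — exception (a) applies; Yusuf's workshop is not required to file a quarterly discharge report.

All of (a)'s requirements are met (average daily discharge volume is 290 litres, under the 340 litres limit; the facility's floor area is 2,550 m², under the 3,250 m² limit). As to paragraphs (e)–(i): (e) operates (assessed value is $181,000, meeting the $155,500 threshold), but is overridden by (f): (f) is triggered — the workshop is within 200 m of a designated waterway. (g) would limit (f) — a current Standing Registration is held — but (h) sets (g) aside: (h) operates against (g): the coverage ratio is 87%, meeting the 80% threshold. (i) is inapplicable (the reportable unit count is 21, not under 19), so (h) stands. (a) remains available.
Exception (b) fails — the facility's operating hours per week are 110, not under 100.
Exception (c)'s conditions are all satisfied: discharge is routed to a licensed treatment works; a current Category B Registration is held. However, paragraph (k) must be considered: (k) operates — discharge temperature exceeds 35 °C. (c) is therefore removed.
Exception (d) requires that the operator holds a current Annual Certificate from the Ostavia Office; but no current Annual Certificate is held, so (d) is unavailable.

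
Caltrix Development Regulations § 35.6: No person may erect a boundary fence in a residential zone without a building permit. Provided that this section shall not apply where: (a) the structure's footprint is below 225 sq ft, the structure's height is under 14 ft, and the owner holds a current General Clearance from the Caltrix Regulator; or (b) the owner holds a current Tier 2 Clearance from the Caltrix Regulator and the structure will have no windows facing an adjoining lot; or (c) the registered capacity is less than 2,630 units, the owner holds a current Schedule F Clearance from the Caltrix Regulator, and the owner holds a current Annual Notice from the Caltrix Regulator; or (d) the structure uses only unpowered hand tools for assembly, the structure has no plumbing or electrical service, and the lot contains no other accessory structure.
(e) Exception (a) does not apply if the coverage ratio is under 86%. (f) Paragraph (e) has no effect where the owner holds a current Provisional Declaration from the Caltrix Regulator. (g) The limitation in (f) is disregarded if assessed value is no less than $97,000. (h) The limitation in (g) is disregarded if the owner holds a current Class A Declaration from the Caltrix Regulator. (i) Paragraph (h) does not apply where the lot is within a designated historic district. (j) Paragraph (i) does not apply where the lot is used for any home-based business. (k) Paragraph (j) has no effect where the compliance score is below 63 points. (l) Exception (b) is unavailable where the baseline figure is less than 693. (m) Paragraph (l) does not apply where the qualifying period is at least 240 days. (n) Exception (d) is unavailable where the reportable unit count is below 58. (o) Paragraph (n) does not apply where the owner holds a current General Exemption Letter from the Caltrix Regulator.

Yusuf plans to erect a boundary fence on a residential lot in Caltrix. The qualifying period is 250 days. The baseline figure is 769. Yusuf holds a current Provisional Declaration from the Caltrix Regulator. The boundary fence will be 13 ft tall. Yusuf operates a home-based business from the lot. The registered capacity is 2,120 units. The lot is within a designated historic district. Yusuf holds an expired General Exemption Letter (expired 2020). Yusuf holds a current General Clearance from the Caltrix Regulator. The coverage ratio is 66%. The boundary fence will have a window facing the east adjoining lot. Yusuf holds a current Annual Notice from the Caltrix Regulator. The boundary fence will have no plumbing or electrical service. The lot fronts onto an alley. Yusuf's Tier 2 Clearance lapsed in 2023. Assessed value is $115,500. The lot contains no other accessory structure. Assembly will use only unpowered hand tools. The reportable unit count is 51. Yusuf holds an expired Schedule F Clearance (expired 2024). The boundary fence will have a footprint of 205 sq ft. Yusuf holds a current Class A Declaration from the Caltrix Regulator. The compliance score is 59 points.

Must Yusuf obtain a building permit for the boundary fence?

All of (a)'s requirements are met (the structure's footprint is 205 sq ft, below the 225 sq ft limit; the structure's height is 13 ft, under the 14 ft limit; a current General Clearance is held). Turning to paragraphs (e)–(k): (e) operates against (a): the coverage ratio is 66%, under the 86% limit. (f) operates (a current Provisional Declaration is held), but yields to (g): (g) operates — assessed value is $115,500, meeting the $97,000 threshold. (h) would limit (g) — a current Class A Declaration is held — but (i) sets (h) aside: (i) operates against (h): the lot is in a historic district. (j) would limit (i) — a home-based business operates on the lot — but (k) sets (j) aside: (k) operates against (j): the compliance score is 59 points, below the 63 points limit. Exception (a) does not apply.
Exception (b) requires that the owner holds a current Tier 2 Clearance from the Caltrix Regulator; but no current Tier 2 Clearance is held, so (b) is unavailable.
Exception (c) does not apply: there is no Schedule F Clearance in force.
Exception (d): assembly uses only hand tools; there is no plumbing or electrical service; the lot has no other accessory structure — every condition holds. But applying paragraphs (n)–(o): (n) operates — the reportable unit count is 51, below the 58 limit. (o), which would lift (n), is not triggered — the General Exemption Letter is not current. Exception (d) does not apply.
Every exception is unavailable, so the rule governs.

Yes — Yusuf must obtain a building permit.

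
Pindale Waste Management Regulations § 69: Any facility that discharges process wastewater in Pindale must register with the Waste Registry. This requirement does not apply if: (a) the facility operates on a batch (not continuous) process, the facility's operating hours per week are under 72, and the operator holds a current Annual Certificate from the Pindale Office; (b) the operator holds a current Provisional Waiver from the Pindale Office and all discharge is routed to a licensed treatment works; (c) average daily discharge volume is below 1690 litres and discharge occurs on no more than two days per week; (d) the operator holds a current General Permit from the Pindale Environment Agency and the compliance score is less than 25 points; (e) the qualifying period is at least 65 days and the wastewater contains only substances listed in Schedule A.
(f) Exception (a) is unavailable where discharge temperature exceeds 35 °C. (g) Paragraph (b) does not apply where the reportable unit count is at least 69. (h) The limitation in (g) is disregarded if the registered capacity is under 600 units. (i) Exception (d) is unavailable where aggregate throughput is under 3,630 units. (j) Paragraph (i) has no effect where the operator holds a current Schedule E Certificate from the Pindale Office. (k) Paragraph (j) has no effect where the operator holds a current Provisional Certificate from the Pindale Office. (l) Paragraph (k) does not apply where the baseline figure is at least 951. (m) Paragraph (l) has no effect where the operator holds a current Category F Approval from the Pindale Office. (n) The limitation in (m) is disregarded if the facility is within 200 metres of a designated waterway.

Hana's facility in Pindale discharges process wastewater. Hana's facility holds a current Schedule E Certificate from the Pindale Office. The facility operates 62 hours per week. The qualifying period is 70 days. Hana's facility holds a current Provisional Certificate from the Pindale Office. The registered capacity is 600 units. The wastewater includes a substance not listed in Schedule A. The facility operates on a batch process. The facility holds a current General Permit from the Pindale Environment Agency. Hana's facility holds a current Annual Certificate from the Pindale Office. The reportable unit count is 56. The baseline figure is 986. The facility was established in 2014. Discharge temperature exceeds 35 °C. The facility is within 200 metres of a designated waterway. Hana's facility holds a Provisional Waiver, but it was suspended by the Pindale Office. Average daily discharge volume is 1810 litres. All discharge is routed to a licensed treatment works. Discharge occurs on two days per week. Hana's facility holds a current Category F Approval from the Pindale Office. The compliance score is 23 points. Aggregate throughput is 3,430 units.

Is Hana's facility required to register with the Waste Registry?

All of (a)'s requirements are met (the facility operates on a batch process; the facility's operating hours per week are 62, under the 72 limit; a current Annual Certificate is held). But: (f) operates against (a): discharge temperature exceeds 35 °C. (a) is therefore removed.
Exception (b) fails — no current Provisional Waiver is held.
Exception (c) does not apply: average daily discharge volume is 1810 litres, not below 1690 litres.
Exception (d) is satisfied on its face — a current General Permit is held; the compliance score is 23 points, less than the 25 points limit. Applying paragraphs (i)–(n): (i) operates (aggregate throughput is 3,430 units, under the 3,630 units limit), but yields to (j): (j) is triggered — a current Schedule E Certificate is held. (k) is engaged (a current Provisional Certificate is held), but yields to (l): (l) is engaged — the baseline figure is 986, meeting the 951 threshold. (m) would limit (l) — a current Category F Approval is held — but (n) sets (m) aside: (n) is triggered — the facility is within 200 m of a designated waterway. Exception (d) stands.
Exception (e) fails — the wastewater includes a non-Schedule-A substance.

No — exception (d) applies; Hana's facility is not required to register with the Waste Registry.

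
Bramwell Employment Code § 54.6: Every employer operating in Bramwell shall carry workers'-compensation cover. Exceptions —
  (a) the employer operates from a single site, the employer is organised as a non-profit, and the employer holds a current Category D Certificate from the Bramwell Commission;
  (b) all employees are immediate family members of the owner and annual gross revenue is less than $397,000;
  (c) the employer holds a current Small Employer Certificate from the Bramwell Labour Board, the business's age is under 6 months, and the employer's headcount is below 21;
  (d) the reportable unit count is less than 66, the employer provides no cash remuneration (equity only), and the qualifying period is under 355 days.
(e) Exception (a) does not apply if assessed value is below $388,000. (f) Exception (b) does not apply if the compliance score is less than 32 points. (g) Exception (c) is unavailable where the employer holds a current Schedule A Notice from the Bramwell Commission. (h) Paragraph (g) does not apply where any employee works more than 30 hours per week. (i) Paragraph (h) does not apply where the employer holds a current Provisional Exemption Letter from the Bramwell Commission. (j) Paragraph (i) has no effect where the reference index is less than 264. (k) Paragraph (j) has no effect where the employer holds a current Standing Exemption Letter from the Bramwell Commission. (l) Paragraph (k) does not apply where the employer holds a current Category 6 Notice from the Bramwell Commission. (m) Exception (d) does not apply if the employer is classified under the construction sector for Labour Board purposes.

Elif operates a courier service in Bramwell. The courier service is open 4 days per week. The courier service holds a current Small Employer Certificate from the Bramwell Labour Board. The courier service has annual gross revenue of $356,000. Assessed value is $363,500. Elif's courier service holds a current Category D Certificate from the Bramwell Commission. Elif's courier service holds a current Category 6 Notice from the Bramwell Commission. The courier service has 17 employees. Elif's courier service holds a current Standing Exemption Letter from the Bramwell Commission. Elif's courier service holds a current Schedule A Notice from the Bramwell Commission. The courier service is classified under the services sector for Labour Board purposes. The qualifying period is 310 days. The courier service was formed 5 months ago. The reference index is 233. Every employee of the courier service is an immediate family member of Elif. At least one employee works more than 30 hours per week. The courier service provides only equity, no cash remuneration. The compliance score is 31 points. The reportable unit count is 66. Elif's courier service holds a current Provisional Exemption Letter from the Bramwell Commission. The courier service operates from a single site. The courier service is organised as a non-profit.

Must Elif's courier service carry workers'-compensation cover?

No — exception (c) applies; Elif's courier service is not required to carry workers'-compensation cover.

Exception (a) is satisfied on its face — the employer operates from a single site; the employer is a non-profit; a current Category D Certificate is held. Turning to paragraph (e): (e) operates against (a): assessed value is $363,500, below the $388,000 limit. So (a) is unavailable.
Exception (b)'s conditions are all satisfied: every employee is an immediate family member; annual gross revenue is $356,000, less than the $397,000 limit. But applying paragraph (f): (f) operates against (b): the compliance score is 31 points, less than the 32 points limit. So (b) is unavailable.
Exception (c): a current Small Employer Certificate is held; the business's age is 5 months, under the 6 months limit; the employer's headcount is 17, below the 21 limit — every condition holds. Applying paragraphs (g)–(l): (g) operates (a current Schedule A Notice is held), but is displaced by (h): (h) is triggered — at least one employee exceeds 30 hours/week. (i) would limit (h) — a current Provisional Exemption Letter is held — but (j) sets (i) aside: (j) is triggered — the reference index is 233, less than the 264 limit. (k) applies (a current Standing Exemption Letter is held), but is overridden by (l): (l) operates against (k): a current Category 6 Notice is held. So (c) applies.
Exception (d) requires that the reportable unit count is less than 66; but the reportable unit count is 66, not less than 66, so (d) is unavailable.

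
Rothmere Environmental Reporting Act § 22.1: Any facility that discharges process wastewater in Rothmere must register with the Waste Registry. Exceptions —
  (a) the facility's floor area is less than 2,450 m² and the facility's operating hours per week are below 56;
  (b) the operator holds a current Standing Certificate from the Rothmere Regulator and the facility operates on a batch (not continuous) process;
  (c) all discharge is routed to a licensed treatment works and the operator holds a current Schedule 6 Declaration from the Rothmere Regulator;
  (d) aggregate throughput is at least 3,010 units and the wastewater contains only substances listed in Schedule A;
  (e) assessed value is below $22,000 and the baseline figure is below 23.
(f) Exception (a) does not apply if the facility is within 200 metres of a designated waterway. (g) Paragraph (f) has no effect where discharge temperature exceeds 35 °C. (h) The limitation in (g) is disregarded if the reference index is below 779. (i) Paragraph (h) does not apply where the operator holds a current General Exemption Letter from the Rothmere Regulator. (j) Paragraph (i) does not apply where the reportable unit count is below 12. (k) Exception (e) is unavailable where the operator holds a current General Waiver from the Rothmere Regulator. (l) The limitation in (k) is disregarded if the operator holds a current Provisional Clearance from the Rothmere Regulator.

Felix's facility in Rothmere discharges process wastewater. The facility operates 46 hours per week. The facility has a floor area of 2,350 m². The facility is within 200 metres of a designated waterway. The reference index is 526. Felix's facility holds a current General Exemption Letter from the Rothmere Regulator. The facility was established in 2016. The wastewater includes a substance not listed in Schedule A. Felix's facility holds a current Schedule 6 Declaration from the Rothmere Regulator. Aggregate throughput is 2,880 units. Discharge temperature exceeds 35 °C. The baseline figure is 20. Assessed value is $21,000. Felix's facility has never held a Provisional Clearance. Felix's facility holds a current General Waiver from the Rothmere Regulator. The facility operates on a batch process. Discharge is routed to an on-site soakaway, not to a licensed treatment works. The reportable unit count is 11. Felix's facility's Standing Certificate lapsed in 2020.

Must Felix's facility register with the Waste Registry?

Exception (a)'s conditions are all satisfied: the facility's floor area is 2,350 m², less than the 2,450 m² limit; the facility's operating hours per week are 46, below the 56 limit. But: (f) operates — the facility is within 200 m of a designated waterway. (g) applies (discharge temperature exceeds 35 °C), but yields to (h): (h) is engaged — the reference index is 526, below the 779 limit. (i) would limit (h) — a current General Exemption Letter is held — but (j) sets (i) aside: (j) operates — the reportable unit count is 11, below the 12 limit. So (a) is unavailable.
Exception (b) requires that the operator holds a current Standing Certificate from the Rothmere Regulator; but there is no Standing Certificate in force, so (b) is unavailable.
Exception (c) requires that all discharge is routed to a licensed treatment works; but discharge is not routed to a licensed treatment works, so (c) is unavailable.
Exception (d) fails — aggregate throughput is 2,880 units, short of 3,010 units.
Exception (e): assessed value is $21,000, below the $22,000 limit; the baseline figure is 20, below the 23 limit — every condition holds. Turning to paragraphs (k)–(l): (k) operates against (e): a current General Waiver is held. (l) is not engaged (there is no Provisional Clearance in force), so (k) stands. (e) is therefore removed.
No exception displaces § 22.1.

Yes — Felix's facility must register with the Waste Registry.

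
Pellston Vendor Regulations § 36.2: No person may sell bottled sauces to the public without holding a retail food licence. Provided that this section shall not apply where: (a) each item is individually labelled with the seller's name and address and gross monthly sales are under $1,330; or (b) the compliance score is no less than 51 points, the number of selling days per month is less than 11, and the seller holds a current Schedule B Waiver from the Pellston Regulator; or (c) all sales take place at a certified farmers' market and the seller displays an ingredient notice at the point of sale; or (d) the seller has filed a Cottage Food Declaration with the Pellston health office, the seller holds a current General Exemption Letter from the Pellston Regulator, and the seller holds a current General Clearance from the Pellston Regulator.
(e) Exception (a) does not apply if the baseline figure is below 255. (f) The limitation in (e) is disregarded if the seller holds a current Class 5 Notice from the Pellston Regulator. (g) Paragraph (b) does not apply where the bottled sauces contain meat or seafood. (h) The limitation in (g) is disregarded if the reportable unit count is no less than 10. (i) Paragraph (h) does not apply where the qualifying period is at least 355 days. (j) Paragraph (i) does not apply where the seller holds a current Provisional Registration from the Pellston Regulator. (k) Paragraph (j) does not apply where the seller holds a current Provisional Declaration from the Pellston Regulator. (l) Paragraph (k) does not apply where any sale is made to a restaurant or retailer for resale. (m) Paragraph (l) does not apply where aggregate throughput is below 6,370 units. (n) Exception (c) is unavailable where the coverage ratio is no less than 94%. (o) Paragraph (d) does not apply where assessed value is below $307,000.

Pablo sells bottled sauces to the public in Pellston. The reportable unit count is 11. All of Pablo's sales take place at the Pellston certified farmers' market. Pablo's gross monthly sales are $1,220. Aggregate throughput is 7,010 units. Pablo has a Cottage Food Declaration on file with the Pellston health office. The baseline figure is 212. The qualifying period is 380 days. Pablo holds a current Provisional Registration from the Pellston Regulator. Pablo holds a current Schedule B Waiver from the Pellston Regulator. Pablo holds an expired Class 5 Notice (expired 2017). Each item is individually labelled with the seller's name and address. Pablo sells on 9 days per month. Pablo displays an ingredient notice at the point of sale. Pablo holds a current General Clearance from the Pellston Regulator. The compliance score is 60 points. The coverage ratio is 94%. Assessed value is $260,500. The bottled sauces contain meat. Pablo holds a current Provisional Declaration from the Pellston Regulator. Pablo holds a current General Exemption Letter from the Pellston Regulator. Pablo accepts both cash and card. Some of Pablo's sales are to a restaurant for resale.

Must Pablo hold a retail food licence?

No — exception (b) applies; Pablo is not required to hold a retail food licence.

Exception (a): items are individually labelled; gross monthly sales are $1,220, under the $1,330 limit — every condition holds. But applying paragraphs (e)–(f): (e) operates — the baseline figure is 212, below the 255 limit. (f), which would lift (e), does not operate here — no current Class 5 Notice is held. (a) is therefore removed.
All of (b)'s requirements are met (the compliance score is 60 points, meeting the 51 points threshold; the number of selling days per month is 9, less than the 11 limit; a current Schedule B Waiver is held). Under paragraphs (g)–(m): (g) is triggered (the bottled sauces contain meat), but is set aside by (h): (h) operates against (g): the reportable unit count is 11, meeting the 10 threshold. (i) would limit (h) — the qualifying period is 380 days, meeting the 355 days threshold — but (j) sets (i) aside: (j) operates against (i): a current Provisional Registration is held. (k) operates (a current Provisional Declaration is held), but is set aside by (l): (l) applies — some sales are to a restaurant for resale. (m), which would lift (l), does not operate here — aggregate throughput is 7,010 units, not below 6,370 units. (b) remains available.
Exception (c) is satisfied on its face — all sales are at a certified farmers' market; an ingredient notice is displayed. Turning to paragraph (n): (n) operates against (c): the coverage ratio is 94%, meeting the 94% threshold. So (c) is unavailable.
Exception (d) is satisfied on its face — a Cottage Food Declaration is on file; a current General Exemption Letter is held; a current General Clearance is held. But: (o) operates against (d): assessed value is $260,500, below the $307,000 limit. Exception (d) does not apply.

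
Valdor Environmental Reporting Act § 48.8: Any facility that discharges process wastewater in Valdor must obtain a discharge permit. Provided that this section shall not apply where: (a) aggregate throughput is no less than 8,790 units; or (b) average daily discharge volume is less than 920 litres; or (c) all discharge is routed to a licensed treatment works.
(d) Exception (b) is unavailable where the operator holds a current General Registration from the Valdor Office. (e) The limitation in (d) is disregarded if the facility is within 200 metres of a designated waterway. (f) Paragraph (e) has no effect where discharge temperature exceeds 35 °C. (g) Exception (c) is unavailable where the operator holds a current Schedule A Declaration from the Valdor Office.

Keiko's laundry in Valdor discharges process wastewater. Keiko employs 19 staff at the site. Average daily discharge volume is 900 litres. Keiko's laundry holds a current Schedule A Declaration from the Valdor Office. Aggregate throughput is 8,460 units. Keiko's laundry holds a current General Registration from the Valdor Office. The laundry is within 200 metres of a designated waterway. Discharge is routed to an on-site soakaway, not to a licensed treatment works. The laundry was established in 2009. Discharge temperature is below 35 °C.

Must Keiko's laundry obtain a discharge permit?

No — exception (b) applies; Keiko's laundry is not required to obtain a discharge permit.

Exception (a) fails — aggregate throughput is 8,460 units, short of 8,790 units.
Exception (b): average daily discharge volume is 900 litres, less than the 920 litres limit — every condition holds. Considering the limiting provisions: (d) would limit (b) — a current General Registration is held — but (e) sets (d) aside: (e) is engaged — the laundry is within 200 m of a designated waterway. (f), which would lift (e), does not operate here — discharge temperature is below 35 °C. (b) remains available.
Exception (c) requires that all discharge is routed to a licensed treatment works; but discharge is not routed to a licensed treatment works, so (c) is unavailable.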